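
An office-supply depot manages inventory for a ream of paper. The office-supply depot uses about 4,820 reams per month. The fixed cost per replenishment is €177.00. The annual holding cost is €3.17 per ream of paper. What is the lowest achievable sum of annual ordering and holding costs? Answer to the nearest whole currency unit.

Annual demand D = 4,820 × 12 = 57,840.
The optimal lot size = √(2DS/H) = √(2 × 57,840 × 177 / 3.17) ≈ 2541.48.
At Q*, ordering cost (D/Q*)S equals holding cost (Q*/2)H, each = √(DSH/2).
Minimum total = √(2DSH) = √(2 × 57,840 × 177 × 3.17) ≈ 8056.481.

TC* ≈ €8,056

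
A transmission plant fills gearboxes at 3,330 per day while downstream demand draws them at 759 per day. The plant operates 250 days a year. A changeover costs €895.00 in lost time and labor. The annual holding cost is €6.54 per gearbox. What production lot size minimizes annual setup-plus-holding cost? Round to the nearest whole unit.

Annual demand D = 759 × 250 = 189,750.
Production build-up factor (1 − d/p) = 1 − 759/3,330 = 0.7721.
Q* = √(2DS / (H(1 − d/p))) = √(2 × 189,750 × 895 / (6.54 × 0.7721)).
= √(339,652,500 / 5.0494) ≈ 8201.619.

Q* ≈ 8,202 gearboxes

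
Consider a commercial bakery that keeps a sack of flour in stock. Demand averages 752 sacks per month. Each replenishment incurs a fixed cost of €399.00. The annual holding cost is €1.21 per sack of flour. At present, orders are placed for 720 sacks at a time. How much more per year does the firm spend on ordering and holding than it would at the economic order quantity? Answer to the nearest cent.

Annual demand D = 752 × 12 = 9,024.
EOQ = √(2DS/H) = √(2 × 9,024 × 399 / 1.21) ≈ 2439.54.
Cost at Q* = (D/Q*)S + (Q*/2)H = √(2DSH) ≈ €2,951.85.
Cost at Q = 720: (9,024/720)×399 + (720/2)×1.21 = €5,000.80 + €435.60 = €5,436.40.
Excess = €5,436.40 − €2,951.85 = €2,484.55.

Extra cost ≈ €2,484.55 per year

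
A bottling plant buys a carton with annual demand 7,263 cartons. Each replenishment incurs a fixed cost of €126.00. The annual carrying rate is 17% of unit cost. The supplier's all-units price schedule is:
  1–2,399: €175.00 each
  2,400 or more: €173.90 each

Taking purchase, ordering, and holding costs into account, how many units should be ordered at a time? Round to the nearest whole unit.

Holding cost per unit per year at price C is H = 0.17·C.
For each price level, check whether its EOQ is feasible; otherwise the best quantity at that price is the breakpoint.
EOQ at €175.00 = 248.0 (feasible in tier 1): TC = 7,263×€175.00 + (7,263/248.0)×126 + (248.0/2)×0.17×€175.00 = €1,278,404.07.
EOQ at €173.90 = 248.8 < 2400, so use break Q=2400: TC = 7,263×€173.90 + (7,263/2400.0)×126 + (2400.0/2)×0.17×€173.90 = €1,298,892.61.
Lowest total cost is €1,278,404.07 at Q = 248.0.

Q* ≈ 248 cartons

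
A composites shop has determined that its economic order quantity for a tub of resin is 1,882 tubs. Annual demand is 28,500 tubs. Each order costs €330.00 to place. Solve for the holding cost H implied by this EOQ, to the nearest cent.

H ≈ €5.31

The basic EOQ model gives Q* = √(2DS/H); rearrange for the unknown.
From Q* = √(2DS/H): H = 2DS / Q*² = 2 × 28,500 × 330 / 1,882² = 5.3107.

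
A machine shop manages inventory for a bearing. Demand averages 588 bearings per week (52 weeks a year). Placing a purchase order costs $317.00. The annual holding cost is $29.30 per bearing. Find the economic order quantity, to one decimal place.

Q* ≈ 813.4 bearings

Annual demand D = 588 × 52 = 30,576.
EOQ = √(2DS / H) = √(2 × 30,576 × 317 / 29.3).
= √(19,385,184 / 29.3) = √661,610.3754 ≈ 813.394.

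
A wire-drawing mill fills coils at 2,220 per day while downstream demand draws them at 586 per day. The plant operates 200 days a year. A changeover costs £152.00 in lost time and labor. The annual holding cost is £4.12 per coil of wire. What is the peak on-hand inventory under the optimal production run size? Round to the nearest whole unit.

I_max ≈ 2,523 coils

Annual demand D = 586 × 200 = 117,200.
Production build-up factor (1 − d/p) = 1 − 586/2,220 = 0.7360.
Q* = √(2DS / (H(1 − d/p))) = √(2 × 117,200 × 152 / (4.12 × 0.7360)).
= √(35,628,800 / 3.0325) ≈ 3427.697.
Maximum inventory = Q*(1 − d/p) = 3427.697 × 0.7360 ≈ 2522.909.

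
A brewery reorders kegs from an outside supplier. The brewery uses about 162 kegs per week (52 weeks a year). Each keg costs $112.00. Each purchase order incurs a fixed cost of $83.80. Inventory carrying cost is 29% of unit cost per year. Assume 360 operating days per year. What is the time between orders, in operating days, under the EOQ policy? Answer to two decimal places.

T ≈ 8.91 days

Annual demand D = 162 × 52 = 8,424.
Holding cost H = 0.29 × $112.00 = $32.4800 per unit per year.
EOQ = √(2DS/H) = √(2 × 8,424 × 83.8 / 32.48) ≈ 208.49.
Cycle time = Q*/D × 360 = 208.49 / 8,424 × 360 ≈ 8.910 days.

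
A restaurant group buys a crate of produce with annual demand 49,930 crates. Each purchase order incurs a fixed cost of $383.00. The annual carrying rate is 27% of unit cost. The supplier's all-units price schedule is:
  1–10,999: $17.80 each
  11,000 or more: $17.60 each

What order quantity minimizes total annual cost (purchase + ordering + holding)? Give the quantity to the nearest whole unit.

Q* ≈ 2,821 crates

Holding cost per unit per year at price C is H = 0.27·C.
For each price level, check whether its EOQ is feasible; otherwise the best quantity at that price is the breakpoint.
EOQ at $17.80 = 2821.0 (feasible in tier 1): TC = 49,930×$17.80 + (49,930/2821.0)×383 + (2821.0/2)×0.27×$17.80 = $902,311.73.
EOQ at $17.60 = 2837.0 < 11000, so use break Q=11000: TC = 49,930×$17.60 + (49,930/11000.0)×383 + (11000.0/2)×0.27×$17.60 = $906,642.47.
Lowest total cost is $902,311.73 at Q = 2821.0.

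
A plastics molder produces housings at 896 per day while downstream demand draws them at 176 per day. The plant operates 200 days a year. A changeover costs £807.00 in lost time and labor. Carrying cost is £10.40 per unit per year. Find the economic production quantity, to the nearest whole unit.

Q* ≈ 2,607 housings

Annual demand D = 176 × 200 = 35,200.
Production build-up factor (1 − d/p) = 1 − 176/896 = 0.8036.
Q* = √(2DS / (H(1 − d/p))) = √(2 × 35,200 × 807 / (10.4 × 0.8036)).
= √(56,812,800 / 8.3571) ≈ 2607.319.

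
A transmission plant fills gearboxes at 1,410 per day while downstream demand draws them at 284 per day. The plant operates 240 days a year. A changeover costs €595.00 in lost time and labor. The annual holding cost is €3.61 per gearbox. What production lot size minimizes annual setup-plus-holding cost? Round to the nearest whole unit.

Annual demand D = 284 × 240 = 68,160.
Production build-up factor (1 − d/p) = 1 − 284/1,410 = 0.7986.
Q* = √(2DS / (H(1 − d/p))) = √(2 × 68,160 × 595 / (3.61 × 0.7986)).
= √(81,110,400 / 2.8829) ≈ 5304.263.

Q* ≈ 5,304 gearboxes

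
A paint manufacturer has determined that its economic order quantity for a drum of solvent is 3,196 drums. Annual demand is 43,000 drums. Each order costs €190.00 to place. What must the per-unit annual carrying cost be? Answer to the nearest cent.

H ≈ €1.60

Squaring Q* = √(2DS/H) gives Q*² = 2DS/H.
From Q* = √(2DS/H): H = 2DS / Q*² = 2 × 43,000 × 190 / 3,196² = 1.5997.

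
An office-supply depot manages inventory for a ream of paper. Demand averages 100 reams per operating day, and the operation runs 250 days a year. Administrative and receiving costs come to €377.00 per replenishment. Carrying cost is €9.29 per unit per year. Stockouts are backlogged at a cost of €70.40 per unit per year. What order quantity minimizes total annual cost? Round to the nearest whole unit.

Annual demand D = 100 × 250 = 25,000.
With planned backorders, Q* = √(2DS/H) · √((H+B)/B).
√(2DS/H) = √(2 × 25,000 × 377 / 9.29) = 1424.452.
√((H+B)/B) = √((9.29+70.4)/70.4) = 1.0639.
Q* ≈ 1515.526.

Q* ≈ 1,516 reams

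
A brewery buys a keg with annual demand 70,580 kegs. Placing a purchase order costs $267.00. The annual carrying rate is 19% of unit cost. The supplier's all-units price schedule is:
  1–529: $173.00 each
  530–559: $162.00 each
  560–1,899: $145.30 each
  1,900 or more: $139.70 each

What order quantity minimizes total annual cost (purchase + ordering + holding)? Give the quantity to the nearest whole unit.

Holding cost per unit per year at price C is H = 0.19·C.
Evaluate total cost at each tier's feasible EOQ or, if the EOQ is below the tier, at the tier's minimum quantity.
Tier 1 ($173.00): EOQ = 1070.8 exceeds tier's upper bound 529, so this tier is dominated.
Tier 2 ($162.00): EOQ = 1106.6 exceeds tier's upper bound 559, so this tier is dominated.
EOQ at $145.30 = 1168.4 (feasible in tier 3): TC = 70,580×$145.30 + (70,580/1168.4)×267 + (1168.4/2)×0.19×$145.30 = $10,287,530.78.
EOQ at $139.70 = 1191.6 < 1900, so use break Q=1900: TC = 70,580×$139.70 + (70,580/1900.0)×267 + (1900.0/2)×0.19×$139.70 = $9,895,160.20.
Lowest total cost is $9,895,160.20 at Q = 1900.0.

Q* ≈ 1,900 kegs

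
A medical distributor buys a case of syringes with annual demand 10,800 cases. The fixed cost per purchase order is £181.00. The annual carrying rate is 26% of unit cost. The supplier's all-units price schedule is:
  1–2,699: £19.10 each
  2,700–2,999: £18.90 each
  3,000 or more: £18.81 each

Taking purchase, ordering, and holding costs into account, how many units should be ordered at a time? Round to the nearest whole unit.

Holding cost per unit per year at price C is H = 0.26·C.
Candidates are each tier's EOQ (if it falls in that tier) and each price-break quantity.
EOQ at £19.10 = 887.3 (feasible in tier 1): TC = 10,800×£19.10 + (10,800/887.3)×181 + (887.3/2)×0.26×£19.10 = £210,686.25.
EOQ at £18.90 = 892.0 < 2700, so use break Q=2700: TC = 10,800×£18.90 + (10,800/2700.0)×181 + (2700.0/2)×0.26×£18.90 = £211,477.90.
EOQ at £18.81 = 894.1 < 3000, so use break Q=3000: TC = 10,800×£18.81 + (10,800/3000.0)×181 + (3000.0/2)×0.26×£18.81 = £211,135.50.
Lowest total cost is £210,686.25 at Q = 887.3.

Q* ≈ 887 cases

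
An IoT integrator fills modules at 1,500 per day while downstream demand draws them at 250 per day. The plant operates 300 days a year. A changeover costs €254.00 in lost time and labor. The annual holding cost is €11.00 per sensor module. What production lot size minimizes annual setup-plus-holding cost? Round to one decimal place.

Q* ≈ 2,038.7 modules

Annual demand D = 250 × 300 = 75,000.
Production build-up factor (1 − d/p) = 1 − 250/1,500 = 0.8333.
Q* = √(2DS / (H(1 − d/p))) = √(2 × 75,000 × 254 / (11 × 0.8333)).
= √(38,100,000 / 9.1667) ≈ 2038.716.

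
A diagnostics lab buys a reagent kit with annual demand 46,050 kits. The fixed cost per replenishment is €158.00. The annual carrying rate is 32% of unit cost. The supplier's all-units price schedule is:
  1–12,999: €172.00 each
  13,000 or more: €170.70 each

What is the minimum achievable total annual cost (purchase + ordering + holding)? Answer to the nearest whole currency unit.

TC* ≈ €7,948,901

Holding cost per unit per year at price C is H = 0.32·C.
Evaluate total cost at each tier's feasible EOQ or, if the EOQ is below the tier, at the tier's minimum quantity.
EOQ at €172.00 = 514.2 (feasible in tier 1): TC = 46,050×€172.00 + (46,050/514.2)×158 + (514.2/2)×0.32×€172.00 = €7,948,900.73.
EOQ at €170.70 = 516.1 < 13000, so use break Q=13000: TC = 46,050×€170.70 + (46,050/13000.0)×158 + (13000.0/2)×0.32×€170.70 = €8,216,350.68.
Lowest total cost among the candidates is at Q = 514.2.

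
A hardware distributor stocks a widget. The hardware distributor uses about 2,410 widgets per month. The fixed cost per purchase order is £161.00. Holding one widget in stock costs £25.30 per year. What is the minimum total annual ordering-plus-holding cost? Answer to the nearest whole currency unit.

TC* ≈ £15,349

Annual demand D = 2,410 × 12 = 28,920.
The optimal lot size = √(2DS/H) = √(2 × 28,920 × 161 / 25.3) ≈ 606.69.
At Q*, ordering cost (D/Q*)S equals holding cost (Q*/2)H, each = √(DSH/2).
Minimum total = √(2DSH) = √(2 × 28,920 × 161 × 25.3) ≈ 15349.256.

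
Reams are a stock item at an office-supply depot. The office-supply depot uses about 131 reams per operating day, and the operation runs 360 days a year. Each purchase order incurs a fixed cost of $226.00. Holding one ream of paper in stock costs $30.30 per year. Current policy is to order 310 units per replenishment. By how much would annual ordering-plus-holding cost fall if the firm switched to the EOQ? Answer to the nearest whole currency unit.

Annual demand D = 131 × 360 = 47,160.
EOQ = √(2DS/H) = √(2 × 47,160 × 226 / 30.3) ≈ 838.75.
Cost at Q* = (D/Q*)S + (Q*/2)H = √(2DSH) ≈ $25,414.26.
Cost at Q = 310: (47,160/310)×226 + (310/2)×30.3 = $34,381.16 + $4,696.50 = $39,077.66.
Excess = $39,077.66 − $25,414.26 = $13,663.40.

Extra cost ≈ $13,663 per year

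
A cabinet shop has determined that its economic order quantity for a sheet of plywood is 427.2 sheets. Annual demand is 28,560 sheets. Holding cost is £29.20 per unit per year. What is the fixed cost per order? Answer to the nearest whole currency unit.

Invert the EOQ relation Q*² = 2DS/H.
From Q* = √(2DS/H): S = Q*²H / (2D) = 427.2² × 29.2 / (2 × 28,560) = 93.2947.

S ≈ £93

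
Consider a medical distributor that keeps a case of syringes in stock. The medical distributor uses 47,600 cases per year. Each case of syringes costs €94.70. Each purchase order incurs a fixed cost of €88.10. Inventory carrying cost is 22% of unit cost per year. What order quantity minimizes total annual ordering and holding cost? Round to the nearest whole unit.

Q* ≈ 634 cases

Holding cost H = 0.22 × €94.70 = €20.8340 per unit per year.
EOQ = √(2DS / H) = √(2 × 47,600 × 88.1 / 20.834).
= √(8,387,120 / 20.834) = √402,568.8778 ≈ 634.483.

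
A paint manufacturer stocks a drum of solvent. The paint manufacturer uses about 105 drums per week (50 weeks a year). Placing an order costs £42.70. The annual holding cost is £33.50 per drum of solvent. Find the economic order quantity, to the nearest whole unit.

Annual demand D = 105 × 50 = 5,250.
EOQ = √(2DS / H) = √(2 × 5,250 × 42.7 / 33.5).
= √(448,350 / 33.5) = √13,383.5821 ≈ 115.687.

Q* ≈ 116 drums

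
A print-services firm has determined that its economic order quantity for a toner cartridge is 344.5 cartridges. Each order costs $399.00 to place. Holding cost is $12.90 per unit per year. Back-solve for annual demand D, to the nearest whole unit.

D ≈ 1,919 cartridges per year

The basic EOQ model gives Q* = √(2DS/H); rearrange for the unknown.
From Q* = √(2DS/H): D = Q*²H / (2S) = 344.5² × 12.9 / (2 × 399) = 1918.515.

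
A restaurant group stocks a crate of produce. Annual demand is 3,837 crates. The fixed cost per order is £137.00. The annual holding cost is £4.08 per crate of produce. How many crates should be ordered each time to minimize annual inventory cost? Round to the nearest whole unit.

EOQ = √(2DS / H) = √(2 × 3,837 × 137 / 4.08).
= √(1,051,338 / 4.08) = √257,680.8824 ≈ 507.623.

Q* ≈ 508 crates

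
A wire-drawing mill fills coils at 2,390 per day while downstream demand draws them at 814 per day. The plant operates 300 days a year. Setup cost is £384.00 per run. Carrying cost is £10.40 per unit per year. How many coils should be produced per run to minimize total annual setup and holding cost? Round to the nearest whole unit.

Annual demand D = 814 × 300 = 244,200.
Production build-up factor (1 − d/p) = 1 − 814/2,390 = 0.6594.
Q* = √(2DS / (H(1 − d/p))) = √(2 × 244,200 × 384 / (10.4 × 0.6594)).
= √(187,545,600 / 6.8579) ≈ 5229.469.

Q* ≈ 5,229 coils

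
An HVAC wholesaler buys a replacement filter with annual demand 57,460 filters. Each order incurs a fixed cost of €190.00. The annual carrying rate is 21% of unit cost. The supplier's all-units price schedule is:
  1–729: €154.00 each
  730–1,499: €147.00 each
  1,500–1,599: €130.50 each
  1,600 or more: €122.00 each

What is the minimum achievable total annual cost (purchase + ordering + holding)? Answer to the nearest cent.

TC* ≈ €7,037,439.38

Holding cost per unit per year at price C is H = 0.21·C.
Candidates are each tier's EOQ (if it falls in that tier) and each price-break quantity.
Tier 1 (€154.00): EOQ = 821.7 exceeds tier's upper bound 729, so this tier is dominated.
EOQ at €147.00 = 841.0 (feasible in tier 2): TC = 57,460×€147.00 + (57,460/841.0)×190 + (841.0/2)×0.21×€147.00 = €8,472,582.29.
EOQ at €130.50 = 892.6 < 1500, so use break Q=1500: TC = 57,460×€130.50 + (57,460/1500.0)×190 + (1500.0/2)×0.21×€130.50 = €7,526,362.02.
EOQ at €122.00 = 923.2 < 1600, so use break Q=1600: TC = 57,460×€122.00 + (57,460/1600.0)×190 + (1600.0/2)×0.21×€122.00 = €7,037,439.38.
Lowest total cost among the candidates is at Q = 1600.0.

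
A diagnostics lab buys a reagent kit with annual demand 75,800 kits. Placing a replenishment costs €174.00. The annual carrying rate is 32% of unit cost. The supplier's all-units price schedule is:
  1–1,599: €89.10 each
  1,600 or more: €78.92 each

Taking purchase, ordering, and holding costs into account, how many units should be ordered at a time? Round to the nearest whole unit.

Q* ≈ 1,600 kits

Holding cost per unit per year at price C is H = 0.32·C.
For each price level, check whether its EOQ is feasible; otherwise the best quantity at that price is the breakpoint.
EOQ at €89.10 = 961.9 (feasible in tier 1): TC = 75,800×€89.10 + (75,800/961.9)×174 + (961.9/2)×0.32×€89.10 = €6,781,204.46.
EOQ at €78.92 = 1022.0 < 1600, so use break Q=1600: TC = 75,800×€78.92 + (75,800/1600.0)×174 + (1600.0/2)×0.32×€78.92 = €6,010,582.77.
Lowest total cost is €6,010,582.77 at Q = 1600.0.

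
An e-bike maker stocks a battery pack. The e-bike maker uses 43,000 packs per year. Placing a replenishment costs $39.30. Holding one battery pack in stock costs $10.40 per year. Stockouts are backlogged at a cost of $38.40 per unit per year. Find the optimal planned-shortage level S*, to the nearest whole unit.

S* ≈ 137 packs

With planned backorders, Q* = √(2DS/H) · √((H+B)/B).
√(2DS/H) = √(2 × 43,000 × 39.3 / 10.4) = 570.071.
√((H+B)/B) = √((10.4+38.4)/38.4) = 1.1273.
Q* ≈ 642.648.
S* = Q* · H/(H+B) = 642.648 × 10.4/48.8 ≈ 136.958.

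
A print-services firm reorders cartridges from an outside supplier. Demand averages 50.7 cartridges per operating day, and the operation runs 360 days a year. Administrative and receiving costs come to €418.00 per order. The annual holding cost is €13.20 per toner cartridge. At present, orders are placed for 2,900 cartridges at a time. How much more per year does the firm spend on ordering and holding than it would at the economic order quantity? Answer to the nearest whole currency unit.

Extra cost ≈ €7,579 per year

Annual demand D = 50.7 × 360 = 18,252.
EOQ = √(2DS/H) = √(2 × 18,252 × 418 / 13.2) ≈ 1075.16.
Cost at Q* = (D/Q*)S + (Q*/2)H = √(2DSH) ≈ €14,192.06.
Cost at Q = 2,900: (18,252/2,900)×418 + (2,900/2)×13.2 = €2,630.81 + €19,140.00 = €21,770.81.
Excess = €21,770.81 − €14,192.06 = €7,578.75.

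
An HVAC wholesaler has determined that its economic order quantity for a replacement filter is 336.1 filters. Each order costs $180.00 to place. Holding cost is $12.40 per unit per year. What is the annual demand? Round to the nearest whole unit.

D ≈ 3,891 filters per year

Invert the EOQ relation Q*² = 2DS/H.
From Q* = √(2DS/H): D = Q*²H / (2S) = 336.1² × 12.4 / (2 × 180) = 3890.955.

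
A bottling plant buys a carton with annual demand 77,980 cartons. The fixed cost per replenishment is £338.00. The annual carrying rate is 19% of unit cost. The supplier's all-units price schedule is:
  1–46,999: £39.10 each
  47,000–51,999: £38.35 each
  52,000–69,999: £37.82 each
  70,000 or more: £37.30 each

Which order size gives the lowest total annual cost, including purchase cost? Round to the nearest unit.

Holding cost per unit per year at price C is H = 0.19·C.
Evaluate total cost at each tier's feasible EOQ or, if the EOQ is below the tier, at the tier's minimum quantity.
EOQ at £39.10 = 2663.8 (feasible in tier 1): TC = 77,980×£39.10 + (77,980/2663.8)×338 + (2663.8/2)×0.19×£39.10 = £3,068,807.29.
EOQ at £38.35 = 2689.7 < 47000, so use break Q=47000: TC = 77,980×£38.35 + (77,980/47000.0)×338 + (47000.0/2)×0.19×£38.35 = £3,162,326.54.
EOQ at £37.82 = 2708.5 < 52000, so use break Q=52000: TC = 77,980×£37.82 + (77,980/52000.0)×338 + (52000.0/2)×0.19×£37.82 = £3,136,541.27.
EOQ at £37.30 = 2727.3 < 70000, so use break Q=70000: TC = 77,980×£37.30 + (77,980/70000.0)×338 + (70000.0/2)×0.19×£37.30 = £3,157,075.53.
Lowest total cost is £3,068,807.29 at Q = 2663.8.

Q* ≈ 2,664 cartons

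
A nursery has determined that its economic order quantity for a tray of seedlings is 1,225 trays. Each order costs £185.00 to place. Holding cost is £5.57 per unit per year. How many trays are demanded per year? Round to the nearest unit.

D ≈ 22,590 trays per year

The basic EOQ model gives Q* = √(2DS/H); rearrange for the unknown.
From Q* = √(2DS/H): D = Q*²H / (2S) = 1,225² × 5.57 / (2 × 185) = 22590.490.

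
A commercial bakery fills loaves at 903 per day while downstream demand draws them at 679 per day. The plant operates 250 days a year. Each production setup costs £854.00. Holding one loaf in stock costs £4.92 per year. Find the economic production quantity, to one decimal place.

Q* ≈ 15,413.0 loaves

Annual demand D = 679 × 250 = 169,750.
Production build-up factor (1 − d/p) = 1 − 679/903 = 0.2481.
Q* = √(2DS / (H(1 − d/p))) = √(2 × 169,750 × 854 / (4.92 × 0.2481)).
= √(289,933,000 / 1.2205) ≈ 15412.963.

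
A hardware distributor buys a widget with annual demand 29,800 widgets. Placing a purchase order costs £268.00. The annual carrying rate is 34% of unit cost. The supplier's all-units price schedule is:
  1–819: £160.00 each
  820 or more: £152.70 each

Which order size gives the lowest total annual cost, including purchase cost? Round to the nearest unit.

Holding cost per unit per year at price C is H = 0.34·C.
Evaluate total cost at each tier's feasible EOQ or, if the EOQ is below the tier, at the tier's minimum quantity.
EOQ at £160.00 = 541.9 (feasible in tier 1): TC = 29,800×£160.00 + (29,800/541.9)×268 + (541.9/2)×0.34×£160.00 = £4,797,477.45.
EOQ at £152.70 = 554.7 < 820, so use break Q=820: TC = 29,800×£152.70 + (29,800/820.0)×268 + (820.0/2)×0.34×£152.70 = £4,581,485.89.
Lowest total cost is £4,581,485.89 at Q = 820.0.

Q* ≈ 820 widgets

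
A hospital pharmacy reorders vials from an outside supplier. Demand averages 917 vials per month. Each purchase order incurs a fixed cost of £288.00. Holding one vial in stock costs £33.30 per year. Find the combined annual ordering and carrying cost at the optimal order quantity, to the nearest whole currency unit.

Annual demand D = 917 × 12 = 11,004.
Q* = √(2DS/H) = √(2 × 11,004 × 288 / 33.3) ≈ 436.28.
At the optimum the two cost components are equal, so total cost = 2·(Q*/2)H = Q*·H.
Minimum total = √(2DSH) = √(2 × 11,004 × 288 × 33.3) ≈ 14528.094.

TC* ≈ £14,528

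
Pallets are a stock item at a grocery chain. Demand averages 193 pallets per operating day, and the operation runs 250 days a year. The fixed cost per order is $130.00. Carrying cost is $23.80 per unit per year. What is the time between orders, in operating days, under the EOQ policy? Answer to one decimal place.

Annual demand D = 193 × 250 = 48,250.
The optimal lot size = √(2DS/H) = √(2 × 48,250 × 130 / 23.8) ≈ 726.02.
Cycle time = Q*/D × 250 = 726.02 / 48,250 × 250 ≈ 3.762 days.

T ≈ 3.8 days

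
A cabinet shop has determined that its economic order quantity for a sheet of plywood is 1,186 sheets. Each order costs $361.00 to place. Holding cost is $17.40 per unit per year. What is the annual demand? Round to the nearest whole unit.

Invert the EOQ relation Q*² = 2DS/H.
From Q* = √(2DS/H): D = Q*²H / (2S) = 1,186² × 17.4 / (2 × 361) = 33898.574.

D ≈ 33,899 sheets per year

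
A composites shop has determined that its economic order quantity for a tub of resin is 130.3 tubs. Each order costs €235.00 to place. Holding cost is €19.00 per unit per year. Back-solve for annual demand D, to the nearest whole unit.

Squaring Q* = √(2DS/H) gives Q*² = 2DS/H.
From Q* = √(2DS/H): D = Q*²H / (2S) = 130.3² × 19 / (2 × 235) = 686.348.

D ≈ 686 tubs per year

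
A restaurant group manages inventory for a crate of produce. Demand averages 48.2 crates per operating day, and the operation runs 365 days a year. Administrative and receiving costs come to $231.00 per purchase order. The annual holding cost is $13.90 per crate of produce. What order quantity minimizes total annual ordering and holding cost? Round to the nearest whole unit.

Annual demand D = 48.2 × 365 = 17,593.
EOQ = √(2DS / H) = √(2 × 17,593 × 231 / 13.9).
= √(8,127,966 / 13.9) = √584,745.7554 ≈ 764.687.

Q* ≈ 765 crates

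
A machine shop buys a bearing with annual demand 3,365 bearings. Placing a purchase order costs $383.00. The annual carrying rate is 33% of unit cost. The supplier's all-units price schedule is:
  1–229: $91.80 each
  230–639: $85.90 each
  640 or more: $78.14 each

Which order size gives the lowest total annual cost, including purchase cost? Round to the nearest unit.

Holding cost per unit per year at price C is H = 0.33·C.
Evaluate total cost at each tier's feasible EOQ or, if the EOQ is below the tier, at the tier's minimum quantity.
Tier 1 ($91.80): EOQ = 291.7 exceeds tier's upper bound 229, so this tier is dominated.
EOQ at $85.90 = 301.5 (feasible in tier 2): TC = 3,365×$85.90 + (3,365/301.5)×383 + (301.5/2)×0.33×$85.90 = $297,601.42.
EOQ at $78.14 = 316.2 < 640, so use break Q=640: TC = 3,365×$78.14 + (3,365/640.0)×383 + (640.0/2)×0.33×$78.14 = $273,206.43.
Lowest total cost is $273,206.43 at Q = 640.0.

Q* ≈ 640 bearings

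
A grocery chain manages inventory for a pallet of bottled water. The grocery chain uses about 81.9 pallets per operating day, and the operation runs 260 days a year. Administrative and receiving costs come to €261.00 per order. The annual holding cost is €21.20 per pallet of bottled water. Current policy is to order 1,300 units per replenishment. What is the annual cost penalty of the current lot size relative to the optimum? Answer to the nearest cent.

Extra cost ≈ €2,704.35 per year

Annual demand D = 81.9 × 260 = 21,294.
EOQ = √(2DS/H) = √(2 × 21,294 × 261 / 21.2) ≈ 724.10.
Cost at Q* = (D/Q*)S + (Q*/2)H = √(2DSH) ≈ €15,350.83.
Cost at Q = 1,300: (21,294/1,300)×261 + (1,300/2)×21.2 = €4,275.18 + €13,780.00 = €18,055.18.
Excess = €18,055.18 − €15,350.83 = €2,704.35.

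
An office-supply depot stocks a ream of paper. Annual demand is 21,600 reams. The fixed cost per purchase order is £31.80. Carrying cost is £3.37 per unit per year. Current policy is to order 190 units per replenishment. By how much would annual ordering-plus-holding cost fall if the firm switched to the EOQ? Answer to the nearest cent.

EOQ = √(2DS/H) = √(2 × 21,600 × 31.8 / 3.37) ≈ 638.47.
Cost at Q* = (D/Q*)S + (Q*/2)H = √(2DSH) ≈ £2,151.64.
Cost at Q = 190: (21,600/190)×31.8 + (190/2)×3.37 = £3,615.16 + £320.15 = £3,935.31.
Excess = £3,935.31 − £2,151.64 = £1,783.66.

Extra cost ≈ £1,783.66 per year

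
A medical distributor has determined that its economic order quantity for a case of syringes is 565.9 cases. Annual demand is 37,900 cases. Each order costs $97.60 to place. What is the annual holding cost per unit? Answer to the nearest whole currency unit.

Invert the EOQ relation Q*² = 2DS/H.
From Q* = √(2DS/H): H = 2DS / Q*² = 2 × 37,900 × 97.6 / 565.9² = 23.1015.

H ≈ $23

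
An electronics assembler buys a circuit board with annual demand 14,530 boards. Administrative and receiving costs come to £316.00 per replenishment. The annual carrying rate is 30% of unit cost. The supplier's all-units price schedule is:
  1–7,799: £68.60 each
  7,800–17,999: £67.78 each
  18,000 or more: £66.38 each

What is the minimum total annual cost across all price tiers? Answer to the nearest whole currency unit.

TC* ≈ £1,010,505

Holding cost per unit per year at price C is H = 0.30·C.
Candidates are each tier's EOQ (if it falls in that tier) and each price-break quantity.
EOQ at £68.60 = 668.0 (feasible in tier 1): TC = 14,530×£68.60 + (14,530/668.0)×316 + (668.0/2)×0.30×£68.60 = £1,010,505.19.
EOQ at £67.78 = 672.0 < 7800, so use break Q=7800: TC = 14,530×£67.78 + (14,530/7800.0)×316 + (7800.0/2)×0.30×£67.78 = £1,064,734.65.
EOQ at £66.38 = 679.1 < 18000, so use break Q=18000: TC = 14,530×£66.38 + (14,530/18000.0)×316 + (18000.0/2)×0.30×£66.38 = £1,143,982.48.
Lowest total cost among the candidates is at Q = 668.0.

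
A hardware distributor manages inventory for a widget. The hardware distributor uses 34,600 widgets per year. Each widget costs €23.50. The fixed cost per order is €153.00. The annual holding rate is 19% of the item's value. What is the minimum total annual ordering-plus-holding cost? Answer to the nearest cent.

Holding cost H = 0.19 × €23.50 = €4.4650 per unit per year.
EOQ = √(2DS/H) = √(2 × 34,600 × 153 / 4.465) ≈ 1539.88.
At Q*, ordering cost (D/Q*)S equals holding cost (Q*/2)H, each = √(DSH/2).
Minimum total = √(2DSH) = √(2 × 34,600 × 153 × 4.465) ≈ 6875.582.

TC* ≈ €6,875.58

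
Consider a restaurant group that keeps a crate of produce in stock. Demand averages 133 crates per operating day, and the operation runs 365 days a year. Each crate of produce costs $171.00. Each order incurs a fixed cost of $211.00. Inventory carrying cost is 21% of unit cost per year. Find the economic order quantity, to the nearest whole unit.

Annual demand D = 133 × 365 = 48,545.
Holding cost H = 0.21 × $171.00 = $35.9100 per unit per year.
EOQ = √(2DS / H) = √(2 × 48,545 × 211 / 35.91).
= √(20,485,990 / 35.91) = √570,481.4815 ≈ 755.302.

Q* ≈ 755 crates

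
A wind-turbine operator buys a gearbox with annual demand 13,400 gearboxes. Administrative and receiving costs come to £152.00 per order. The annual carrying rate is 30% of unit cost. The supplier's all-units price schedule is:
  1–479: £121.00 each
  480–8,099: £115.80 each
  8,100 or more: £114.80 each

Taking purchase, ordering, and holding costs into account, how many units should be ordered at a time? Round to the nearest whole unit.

Holding cost per unit per year at price C is H = 0.30·C.
Evaluate total cost at each tier's feasible EOQ or, if the EOQ is below the tier, at the tier's minimum quantity.
EOQ at £121.00 = 335.0 (feasible in tier 1): TC = 13,400×£121.00 + (13,400/335.0)×152 + (335.0/2)×0.30×£121.00 = £1,633,560.25.
EOQ at £115.80 = 342.4 < 480, so use break Q=480: TC = 13,400×£115.80 + (13,400/480.0)×152 + (480.0/2)×0.30×£115.80 = £1,564,300.93.
EOQ at £114.80 = 343.9 < 8100, so use break Q=8100: TC = 13,400×£114.80 + (13,400/8100.0)×152 + (8100.0/2)×0.30×£114.80 = £1,678,053.46.
Lowest total cost is £1,564,300.93 at Q = 480.0.

Q* ≈ 480 gearboxes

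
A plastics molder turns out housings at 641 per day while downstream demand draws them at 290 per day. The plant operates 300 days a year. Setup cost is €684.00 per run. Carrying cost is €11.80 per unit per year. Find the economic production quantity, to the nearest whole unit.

Annual demand D = 290 × 300 = 87,000.
Production build-up factor (1 − d/p) = 1 − 290/641 = 0.5476.
Q* = √(2DS / (H(1 − d/p))) = √(2 × 87,000 × 684 / (11.8 × 0.5476)).
= √(119,016,000 / 6.4615) ≈ 4291.777.

Q* ≈ 4,292 housings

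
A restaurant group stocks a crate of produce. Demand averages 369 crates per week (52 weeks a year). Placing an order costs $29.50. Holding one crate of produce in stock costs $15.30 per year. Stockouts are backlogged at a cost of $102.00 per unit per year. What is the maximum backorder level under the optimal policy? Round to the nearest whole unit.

Annual demand D = 369 × 52 = 19,188.
With planned backorders, Q* = √(2DS/H) · √((H+B)/B).
√(2DS/H) = √(2 × 19,188 × 29.5 / 15.3) = 272.016.
√((H+B)/B) = √((15.3+102)/102) = 1.0724.
Q* ≈ 291.705.
S* = Q* · H/(H+B) = 291.705 × 15.3/117.3 ≈ 38.048.

S* ≈ 38 crates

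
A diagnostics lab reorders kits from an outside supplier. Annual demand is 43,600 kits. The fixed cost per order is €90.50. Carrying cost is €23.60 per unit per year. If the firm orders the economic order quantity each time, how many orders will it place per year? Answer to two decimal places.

EOQ = √(2DS/H) = √(2 × 43,600 × 90.5 / 23.6) ≈ 578.26.
Orders per year = D / Q* = 43,600 / 578.26 ≈ 75.398.

N ≈ 75.40 orders per year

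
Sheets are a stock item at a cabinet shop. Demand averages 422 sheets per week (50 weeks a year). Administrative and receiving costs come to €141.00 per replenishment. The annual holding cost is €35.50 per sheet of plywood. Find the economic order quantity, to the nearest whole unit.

Q* ≈ 409 sheets

Annual demand D = 422 × 50 = 21,100.
EOQ = √(2DS / H) = √(2 × 21,100 × 141 / 35.5).
= √(5,950,200 / 35.5) = √167,611.2676 ≈ 409.404.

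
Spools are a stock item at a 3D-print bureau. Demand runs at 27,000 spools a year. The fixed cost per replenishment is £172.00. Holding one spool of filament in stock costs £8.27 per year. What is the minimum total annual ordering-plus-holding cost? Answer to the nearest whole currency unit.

Q* = √(2DS/H) = √(2 × 27,000 × 172 / 8.27) ≈ 1059.76.
At Q*, ordering cost (D/Q*)S equals holding cost (Q*/2)H, each = √(DSH/2).
Minimum total = √(2DSH) = √(2 × 27,000 × 172 × 8.27) ≈ 8764.232.

TC* ≈ £8,764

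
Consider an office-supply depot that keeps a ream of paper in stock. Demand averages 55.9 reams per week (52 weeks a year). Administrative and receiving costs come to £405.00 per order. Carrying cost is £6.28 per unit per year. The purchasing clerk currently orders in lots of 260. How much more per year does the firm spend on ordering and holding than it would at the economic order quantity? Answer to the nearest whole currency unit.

Annual demand D = 55.9 × 52 = 2,906.8.
EOQ = √(2DS/H) = √(2 × 2,906.8 × 405 / 6.28) ≈ 612.31.
Cost at Q* = (D/Q*)S + (Q*/2)H = √(2DSH) ≈ £3,845.30.
Cost at Q = 260: (2,906.8/260)×405 + (260/2)×6.28 = £4,527.90 + £816.40 = £5,344.30.
Excess = £5,344.30 − £3,845.30 = £1,499.00.

Extra cost ≈ £1,499 per year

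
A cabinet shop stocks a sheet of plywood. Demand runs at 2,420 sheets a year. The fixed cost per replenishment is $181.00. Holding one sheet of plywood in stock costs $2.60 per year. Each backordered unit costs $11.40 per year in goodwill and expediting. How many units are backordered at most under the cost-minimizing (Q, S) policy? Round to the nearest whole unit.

S* ≈ 119 sheets

With planned backorders, Q* = √(2DS/H) · √((H+B)/B).
√(2DS/H) = √(2 × 2,420 × 181 / 2.6) = 580.464.
√((H+B)/B) = √((2.6+11.4)/11.4) = 1.1082.
Q* ≈ 643.261.
S* = Q* · H/(H+B) = 643.261 × 2.6/14 ≈ 119.463.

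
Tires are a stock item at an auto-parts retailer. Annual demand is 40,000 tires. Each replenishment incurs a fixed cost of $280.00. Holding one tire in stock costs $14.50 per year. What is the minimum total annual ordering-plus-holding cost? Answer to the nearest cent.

TC* ≈ $18,022.21

The optimal lot size = √(2DS/H) = √(2 × 40,000 × 280 / 14.5) ≈ 1242.91.
At Q*, ordering cost (D/Q*)S equals holding cost (Q*/2)H, each = √(DSH/2).
Minimum total = √(2DSH) = √(2 × 40,000 × 280 × 14.5) ≈ 18022.209.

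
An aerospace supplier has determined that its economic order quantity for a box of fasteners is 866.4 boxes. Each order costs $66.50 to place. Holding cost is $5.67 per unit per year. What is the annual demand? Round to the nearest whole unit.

D ≈ 32,001 boxes per year

Squaring Q* = √(2DS/H) gives Q*² = 2DS/H.
From Q* = √(2DS/H): D = Q*²H / (2S) = 866.4² × 5.67 / (2 × 66.5) = 32001.350.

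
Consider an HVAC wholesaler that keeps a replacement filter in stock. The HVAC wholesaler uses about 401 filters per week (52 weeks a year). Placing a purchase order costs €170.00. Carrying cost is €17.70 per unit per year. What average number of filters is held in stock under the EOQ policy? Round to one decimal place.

Annual demand D = 401 × 52 = 20,852.
Q* = √(2DS/H) = √(2 × 20,852 × 170 / 17.7) ≈ 632.89.
Average inventory = Q*/2 ≈ 632.89 / 2 = 316.444.

Average inventory ≈ 316.4 filters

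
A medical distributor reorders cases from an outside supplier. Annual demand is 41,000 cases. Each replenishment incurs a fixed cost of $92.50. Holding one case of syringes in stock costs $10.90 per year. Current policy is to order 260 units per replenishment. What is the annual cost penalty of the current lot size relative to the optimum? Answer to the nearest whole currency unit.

EOQ = √(2DS/H) = √(2 × 41,000 × 92.5 / 10.9) ≈ 834.19.
Cost at Q* = (D/Q*)S + (Q*/2)H = √(2DSH) ≈ $9,092.66.
Cost at Q = 260: (41,000/260)×92.5 + (260/2)×10.9 = $14,586.54 + $1,417.00 = $16,003.54.
Excess = $16,003.54 − $9,092.66 = $6,910.88.

Extra cost ≈ $6,911 per year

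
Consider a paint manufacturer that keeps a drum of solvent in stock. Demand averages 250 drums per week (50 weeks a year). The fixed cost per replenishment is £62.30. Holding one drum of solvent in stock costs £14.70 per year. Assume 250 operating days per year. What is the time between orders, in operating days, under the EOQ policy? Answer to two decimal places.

Annual demand D = 250 × 50 = 12,500.
Q* = √(2DS/H) = √(2 × 12,500 × 62.3 / 14.7) ≈ 325.50.
Cycle time = Q*/D × 250 = 325.50 / 12,500 × 250 ≈ 6.510 days.

T ≈ 6.51 days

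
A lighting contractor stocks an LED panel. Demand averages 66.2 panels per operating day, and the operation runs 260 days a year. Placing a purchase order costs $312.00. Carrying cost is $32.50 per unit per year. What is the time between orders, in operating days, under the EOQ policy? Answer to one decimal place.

Annual demand D = 66.2 × 260 = 17,212.
EOQ = √(2DS/H) = √(2 × 17,212 × 312 / 32.5) ≈ 574.87.
Cycle time = Q*/D × 260 = 574.87 / 17,212 × 260 ≈ 8.684 days.

T ≈ 8.7 days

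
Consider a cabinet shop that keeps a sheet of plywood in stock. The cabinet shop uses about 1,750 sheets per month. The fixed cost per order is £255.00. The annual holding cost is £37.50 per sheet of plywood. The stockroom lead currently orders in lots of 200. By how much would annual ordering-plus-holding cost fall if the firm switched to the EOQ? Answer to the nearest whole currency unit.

Annual demand D = 1,750 × 12 = 21,000.
EOQ = √(2DS/H) = √(2 × 21,000 × 255 / 37.5) ≈ 534.42.
Cost at Q* = (D/Q*)S + (Q*/2)H = √(2DSH) ≈ £20,040.58.
Cost at Q = 200: (21,000/200)×255 + (200/2)×37.5 = £26,775.00 + £3,750.00 = £30,525.00.
Excess = £30,525.00 − £20,040.58 = £10,484.42.

Extra cost ≈ £10,484 per year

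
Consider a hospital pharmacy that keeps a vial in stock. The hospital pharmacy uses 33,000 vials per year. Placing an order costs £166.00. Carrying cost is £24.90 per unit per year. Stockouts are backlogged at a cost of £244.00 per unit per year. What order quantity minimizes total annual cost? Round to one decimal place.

With planned backorders, Q* = √(2DS/H) · √((H+B)/B).
√(2DS/H) = √(2 × 33,000 × 166 / 24.9) = 663.325.
√((H+B)/B) = √((24.9+244)/244) = 1.0498.
Q* ≈ 696.349.

Q* ≈ 696.3 vials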